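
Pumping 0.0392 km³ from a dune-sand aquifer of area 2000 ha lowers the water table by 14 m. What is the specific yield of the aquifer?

Sy ≈ 0.14

A = 2000 ha = 2 × 10^7 m²
ΔV = 0.0392 km³ = 3.92 × 10^7 m³
Sy = ΔV / (A × Δh) = 3.92 × 10^7 m³ / (2 × 10^7 m² × 14 m) = 0.14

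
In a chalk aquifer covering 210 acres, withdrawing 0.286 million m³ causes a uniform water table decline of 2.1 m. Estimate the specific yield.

Sy ≈ 0.16

A = 210 acres = 8.498 × 10^5 m²
ΔV = 0.286 million m³ = 2.86 × 10^5 m³
Sy = ΔV / (A × Δh) = 2.86 × 10^5 m³ / (8.498 × 10^5 m² × 2.1 m) = 0.1603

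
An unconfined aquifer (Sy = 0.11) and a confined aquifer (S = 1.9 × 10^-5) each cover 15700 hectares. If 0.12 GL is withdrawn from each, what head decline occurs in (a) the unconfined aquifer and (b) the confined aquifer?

A = 15700 hectares = 1.57 × 10^8 m²
ΔV = 0.12 GL = 1.2 × 10^5 m³
Unconfined: Δh_u = ΔV/(Sy·A) = 1.2 × 10^5/(0.11 × 1.57 × 10^8) = 0.006948 m
Confined: Δh_c = ΔV/(S·A) = 1.2 × 10^5/(1.9 × 10^-5 × 1.57 × 10^8) = 40.23 m

Δh_u ≈ 0.00695 m; Δh_c ≈ 40.2 m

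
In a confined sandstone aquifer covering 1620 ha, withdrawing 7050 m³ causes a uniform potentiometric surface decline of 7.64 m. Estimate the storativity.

A = 1620 ha = 1.62 × 10^7 m²
S = ΔV / (A × Δh) = 7050 m³ / (1.62 × 10^7 m² × 7.64 m) = 5.696 × 10^-5

S ≈ 5.7 × 10^-5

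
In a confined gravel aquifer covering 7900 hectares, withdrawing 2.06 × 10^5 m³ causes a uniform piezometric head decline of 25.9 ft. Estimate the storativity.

S ≈ 3.3 × 10^-4

A = 7900 hectares = 7.9 × 10^7 m²
Δh = 25.9 ft = 7.894 m
S = ΔV / (A × Δh) = 2.06 × 10^5 m³ / (7.9 × 10^7 m² × 7.894 m) = 3.303 × 10^-4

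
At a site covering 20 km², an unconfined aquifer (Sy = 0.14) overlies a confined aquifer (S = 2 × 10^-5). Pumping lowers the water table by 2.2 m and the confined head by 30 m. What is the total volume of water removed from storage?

A = 20 km² = 2 × 10^7 m²
Unconfined: ΔV_u = Sy × A × Δh_u = 0.14 × 2 × 10^7 × 2.2 = 6.16 × 10^6 m³
Confined: ΔV_c = S × A × Δh_c = 2 × 10^-5 × 2 × 10^7 × 30 = 12000 m³
Total ΔV = 6.16 × 10^6 + 12000 = 6.172 × 10^6 m³

ΔV ≈ 6.17 × 10^6 m³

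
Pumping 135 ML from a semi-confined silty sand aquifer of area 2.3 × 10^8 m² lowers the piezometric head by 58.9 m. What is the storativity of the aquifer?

S ≈ 1 × 10^-5

ΔV = 135 ML = 1.35 × 10^5 m³
S = ΔV / (A × Δh) = 1.35 × 10^5 m³ / (2.3 × 10^8 m² × 58.9 m) = 9.965 × 10^-6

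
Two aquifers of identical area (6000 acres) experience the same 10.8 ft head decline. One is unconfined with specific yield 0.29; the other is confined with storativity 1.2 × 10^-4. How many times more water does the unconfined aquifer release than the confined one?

A = 6000 acres = 2.428 × 10^7 m²
Δh = 10.8 ft = 3.292 m
Unconfined: ΔV_u = Sy × A × Δh = 0.29 × 2.428 × 10^7 × 3.292 = 2.318 × 10^7 m³
Confined: ΔV_c = S × A × Δh = 1.2 × 10^-4 × 2.428 × 10^7 × 3.292 = 9592 m³
Ratio = ΔV_u / ΔV_c = Sy / S = 0.29 / 1.2 × 10^-4 = 2417

ΔV_u / ΔV_c ≈ 2420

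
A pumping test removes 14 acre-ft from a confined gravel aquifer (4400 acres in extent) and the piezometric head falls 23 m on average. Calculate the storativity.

A = 4400 acres = 1.781 × 10^7 m²
ΔV = 14 acre-ft = 17270 m³
S = ΔV / (A × Δh) = 17270 m³ / (1.781 × 10^7 m² × 23 m) = 4.217 × 10^-5

S ≈ 4.2 × 10^-5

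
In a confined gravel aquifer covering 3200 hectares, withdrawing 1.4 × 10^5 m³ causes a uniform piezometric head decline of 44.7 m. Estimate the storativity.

S ≈ 9.8 × 10^-5

A = 3200 hectares = 3.2 × 10^7 m²
S = ΔV / (A × Δh) = 1.4 × 10^5 m³ / (3.2 × 10^7 m² × 44.7 m) = 9.787 × 10^-5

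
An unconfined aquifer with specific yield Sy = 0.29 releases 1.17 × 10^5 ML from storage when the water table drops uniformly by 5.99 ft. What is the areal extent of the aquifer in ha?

Δh = 5.99 ft = 1.826 m
ΔV = 1.17 × 10^5 ML = 1.17 × 10^8 m³
A = ΔV / (Sy × Δh) = 1.17 × 10^8 / (0.29 × 1.826) = 2.21 × 10^8 m²
A = 2.21 × 10^8 m² = 22100 ha

A ≈ 22100 ha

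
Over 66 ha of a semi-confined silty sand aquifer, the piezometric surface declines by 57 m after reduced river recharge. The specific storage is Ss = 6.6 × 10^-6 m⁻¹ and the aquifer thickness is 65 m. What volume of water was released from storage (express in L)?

S = Ss × b = 6.6 × 10^-6 m⁻¹ × 65 m = 4.29 × 10^-4
A = 66 ha = 6.6 × 10^5 m²
ΔV = S × A × Δh = 4.29 × 10^-4 × 6.6 × 10^5 m² × 57 m = 16140 m³
ΔV = 16140 m³ = 1.614 × 10^7 L

ΔV ≈ 1.61 × 10^7 L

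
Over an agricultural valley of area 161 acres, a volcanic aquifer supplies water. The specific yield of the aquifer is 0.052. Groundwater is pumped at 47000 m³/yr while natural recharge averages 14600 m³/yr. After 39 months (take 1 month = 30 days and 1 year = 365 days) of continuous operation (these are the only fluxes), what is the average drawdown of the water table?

A = 161 acres = 6.515 × 10^5 m²
Net abstraction = 47000 − 14600 = 32400 m³/yr
Q_net = 32400 m³/yr = 88.77 m³/d
t = 39 months = 1170 d
ΔV = Q × t = 88.77 m³/d × 1170 d = 1.039 × 10^5 m³
Δh = ΔV / (Sy × A) = 1.039 × 10^5 / (0.052 × 6.515 × 10^5) = 3.065 m

Δh ≈ 3.07 m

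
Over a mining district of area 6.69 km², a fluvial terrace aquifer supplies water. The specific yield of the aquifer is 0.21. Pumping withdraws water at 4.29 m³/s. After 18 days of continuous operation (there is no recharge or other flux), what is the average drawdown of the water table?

Δh ≈ 4.75 m

A = 6.69 km² = 6.69 × 10^6 m²
Q = 4.29 m³/s = 3.707 × 10^5 m³/d
ΔV = Q × t = 3.707 × 10^5 m³/d × 18 d = 6.672 × 10^6 m³
Δh = ΔV / (Sy × A) = 6.672 × 10^6 / (0.21 × 6.69 × 10^6) = 4.749 m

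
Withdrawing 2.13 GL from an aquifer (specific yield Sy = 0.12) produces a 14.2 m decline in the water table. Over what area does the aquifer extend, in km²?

ΔV = 2.13 GL = 2.13 × 10^6 m³
A = ΔV / (Sy × Δh) = 2.13 × 10^6 / (0.12 × 14.2) = 1.25 × 10^6 m²
A = 1.25 × 10^6 m² = 1.25 km²

A ≈ 1.25 km²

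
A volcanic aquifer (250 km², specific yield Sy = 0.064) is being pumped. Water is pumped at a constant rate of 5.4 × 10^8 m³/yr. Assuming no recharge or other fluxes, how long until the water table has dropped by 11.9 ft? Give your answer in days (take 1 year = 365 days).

A = 250 km² = 2.5 × 10^8 m²
Δh = 11.9 ft = 3.627 m
ΔV = Sy × A × Δh = 0.064 × 2.5 × 10^8 × 3.627 = 5.803 × 10^7 m³
Q = 5.4 × 10^8 m³/yr = 1.479 × 10^6 m³/d
t = ΔV / Q = 5.803 × 10^7 m³ / 1.479 × 10^6 m³/d = 39.23 d

t ≈ 39.2 days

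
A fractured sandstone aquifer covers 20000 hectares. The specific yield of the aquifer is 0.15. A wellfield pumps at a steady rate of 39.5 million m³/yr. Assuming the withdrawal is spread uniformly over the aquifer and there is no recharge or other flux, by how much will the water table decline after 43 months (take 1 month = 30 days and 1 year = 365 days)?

Δh ≈ 4.65 m

A = 20000 hectares = 2 × 10^8 m²
Q = 39.5 million m³/yr = 1.082 × 10^5 m³/d
t = 43 months = 1290 d
ΔV = Q × t = 1.082 × 10^5 m³/d × 1290 d = 1.396 × 10^8 m³
Δh = ΔV / (Sy × A) = 1.396 × 10^8 / (0.15 × 2 × 10^8) = 4.653 m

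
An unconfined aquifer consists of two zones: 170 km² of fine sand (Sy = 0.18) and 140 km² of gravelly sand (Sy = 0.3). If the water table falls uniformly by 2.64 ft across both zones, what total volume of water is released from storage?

A₁ = 170 km² = 1.7 × 10^8 m²; A₂ = 140 km² = 1.4 × 10^8 m²
Δh = 2.64 ft = 0.8047 m
ΔV₁ = 0.18 × 1.7 × 10^8 × 0.8047 = 2.462 × 10^7 m³
ΔV₂ = 0.3 × 1.4 × 10^8 × 0.8047 = 3.38 × 10^7 m³
ΔV = ΔV₁ + ΔV₂ = 5.842 × 10^7 m³

ΔV ≈ 5.84 × 10^7 m³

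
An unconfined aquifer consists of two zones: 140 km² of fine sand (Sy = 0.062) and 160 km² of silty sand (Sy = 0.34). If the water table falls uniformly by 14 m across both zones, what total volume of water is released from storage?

ΔV ≈ 8.83 × 10^8 m³

A₁ = 140 km² = 1.4 × 10^8 m²; A₂ = 160 km² = 1.6 × 10^8 m²
ΔV₁ = 0.062 × 1.4 × 10^8 × 14 = 1.215 × 10^8 m³
ΔV₂ = 0.34 × 1.6 × 10^8 × 14 = 7.616 × 10^8 m³
ΔV = ΔV₁ + ΔV₂ = 8.831 × 10^8 m³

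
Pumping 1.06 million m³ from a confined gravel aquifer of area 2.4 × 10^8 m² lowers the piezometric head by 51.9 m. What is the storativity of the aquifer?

ΔV = 1.06 million m³ = 1.06 × 10^6 m³
S = ΔV / (A × Δh) = 1.06 × 10^6 m³ / (2.4 × 10^8 m² × 51.9 m) = 8.51 × 10^-5

S ≈ 8.5 × 10^-5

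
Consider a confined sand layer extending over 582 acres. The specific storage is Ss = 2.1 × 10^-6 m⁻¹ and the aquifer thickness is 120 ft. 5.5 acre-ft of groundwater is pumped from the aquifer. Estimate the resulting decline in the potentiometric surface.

Δh ≈ 37.5 m

b = 120 ft = 36.58 m
S = Ss × b = 2.1 × 10^-6 m⁻¹ × 36.58 m = 7.681 × 10^-5
A = 582 acres = 2.355 × 10^6 m²
ΔV = 5.5 acre-ft = 6784 m³
Δh = ΔV / (S × A) = 6784 m³ / (7.681 × 10^-5 × 2.355 × 10^6 m²) = 37.5 m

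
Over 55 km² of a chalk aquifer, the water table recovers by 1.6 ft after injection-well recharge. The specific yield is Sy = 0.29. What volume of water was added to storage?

ΔV ≈ 7.78 × 10^6 m³

A = 55 km² = 5.5 × 10^7 m²
Δh = 1.6 ft = 0.4877 m
ΔV = Sy × A × Δh = 0.29 × 5.5 × 10^7 m² × 0.4877 m = 7.778 × 10^6 m³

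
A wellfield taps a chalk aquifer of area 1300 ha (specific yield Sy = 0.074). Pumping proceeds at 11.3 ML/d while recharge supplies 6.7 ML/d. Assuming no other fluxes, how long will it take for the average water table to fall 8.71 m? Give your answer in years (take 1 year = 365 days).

t ≈ 4.99 years

A = 1300 ha = 1.3 × 10^7 m²
ΔV = Sy × A × Δh = 0.074 × 1.3 × 10^7 × 8.71 = 8.379 × 10^6 m³
Net withdrawal = 11.3 − 6.7 = 4.6 ML/d = 4600 m³/d
t = ΔV / Q = 8.379 × 10^6 m³ / 4600 m³/d = 1822 d
t = 1822 d ≈ 4.99 years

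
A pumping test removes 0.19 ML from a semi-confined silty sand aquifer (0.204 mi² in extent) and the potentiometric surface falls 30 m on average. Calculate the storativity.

A = 0.204 mi² = 5.284 × 10^5 m²
ΔV = 0.19 ML = 190 m³
S = ΔV / (A × Δh) = 190 m³ / (5.284 × 10^5 m² × 30 m) = 1.199 × 10^-5

S ≈ 1.2 × 10^-5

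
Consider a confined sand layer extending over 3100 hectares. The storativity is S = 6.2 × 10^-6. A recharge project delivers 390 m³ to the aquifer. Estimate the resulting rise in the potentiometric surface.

Δh ≈ 2.03 m

A = 3100 hectares = 3.1 × 10^7 m²
Δh = ΔV / (S × A) = 390 m³ / (6.2 × 10^-6 × 3.1 × 10^7 m²) = 2.029 m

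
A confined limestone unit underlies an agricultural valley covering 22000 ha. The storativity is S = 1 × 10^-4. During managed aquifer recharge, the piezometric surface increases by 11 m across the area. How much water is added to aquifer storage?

A = 22000 ha = 2.2 × 10^8 m²
ΔV = S × A × Δh = 1 × 10^-4 × 2.2 × 10^8 m² × 11 m = 2.42 × 10^5 m³

ΔV ≈ 2.42 × 10^5 m³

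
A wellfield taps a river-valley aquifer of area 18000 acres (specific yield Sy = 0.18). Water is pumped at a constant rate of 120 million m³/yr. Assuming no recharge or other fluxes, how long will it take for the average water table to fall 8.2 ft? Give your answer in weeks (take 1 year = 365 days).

t ≈ 14.2 weeks

A = 18000 acres = 7.284 × 10^7 m²
Δh = 8.2 ft = 2.499 m
ΔV = Sy × A × Δh = 0.18 × 7.284 × 10^7 × 2.499 = 3.277 × 10^7 m³
Q = 120 million m³/yr = 3.288 × 10^5 m³/d
t = ΔV / Q = 3.277 × 10^7 m³ / 3.288 × 10^5 m³/d = 99.68 d
t = 99.68 d ≈ 14.24 weeks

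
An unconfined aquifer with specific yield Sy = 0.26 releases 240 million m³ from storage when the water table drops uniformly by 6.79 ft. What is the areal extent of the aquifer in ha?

A ≈ 44600 ha

Δh = 6.79 ft = 2.07 m
ΔV = 240 million m³ = 2.4 × 10^8 m³
A = ΔV / (Sy × Δh) = 2.4 × 10^8 / (0.26 × 2.07) = 4.46 × 10^8 m²
A = 4.46 × 10^8 m² = 44600 ha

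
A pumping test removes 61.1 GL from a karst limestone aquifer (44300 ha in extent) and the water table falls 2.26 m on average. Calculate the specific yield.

Sy ≈ 0.061

A = 44300 ha = 4.43 × 10^8 m²
ΔV = 61.1 GL = 6.11 × 10^7 m³
Sy = ΔV / (A × Δh) = 6.11 × 10^7 m³ / (4.43 × 10^8 m² × 2.26 m) = 0.06103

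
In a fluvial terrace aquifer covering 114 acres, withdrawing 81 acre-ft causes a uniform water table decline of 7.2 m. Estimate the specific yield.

Sy ≈ 0.03

A = 114 acres = 4.613 × 10^5 m²
ΔV = 81 acre-ft = 99910 m³
Sy = ΔV / (A × Δh) = 99910 m³ / (4.613 × 10^5 m² × 7.2 m) = 0.03008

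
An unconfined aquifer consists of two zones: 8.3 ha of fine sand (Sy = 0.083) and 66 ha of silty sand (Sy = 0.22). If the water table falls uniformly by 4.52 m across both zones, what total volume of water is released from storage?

ΔV ≈ 6.87 × 10^5 m³

A₁ = 8.3 ha = 83000 m²; A₂ = 66 ha = 6.6 × 10^5 m²
ΔV₁ = 0.083 × 83000 × 4.52 = 31140 m³
ΔV₂ = 0.22 × 6.6 × 10^5 × 4.52 = 6.563 × 10^5 m³
ΔV = ΔV₁ + ΔV₂ = 6.874 × 10^5 m³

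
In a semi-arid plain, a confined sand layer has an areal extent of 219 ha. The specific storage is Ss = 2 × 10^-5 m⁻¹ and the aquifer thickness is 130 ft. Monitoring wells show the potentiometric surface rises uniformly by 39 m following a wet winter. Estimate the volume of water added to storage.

b = 130 ft = 39.62 m
S = Ss × b = 2 × 10^-5 m⁻¹ × 39.62 m = 7.925 × 10^-4
A = 219 ha = 2.19 × 10^6 m²
ΔV = S × A × Δh = 7.925 × 10^-4 × 2.19 × 10^6 m² × 39 m = 67690 m³

ΔV ≈ 67700 m³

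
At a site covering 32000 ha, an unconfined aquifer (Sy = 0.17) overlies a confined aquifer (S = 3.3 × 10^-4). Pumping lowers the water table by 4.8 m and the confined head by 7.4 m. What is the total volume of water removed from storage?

ΔV ≈ 2.62 × 10^8 m³

A = 32000 ha = 3.2 × 10^8 m²
Unconfined: ΔV_u = Sy × A × Δh_u = 0.17 × 3.2 × 10^8 × 4.8 = 2.611 × 10^8 m³
Confined: ΔV_c = S × A × Δh_c = 3.3 × 10^-4 × 3.2 × 10^8 × 7.4 = 7.814 × 10^5 m³
Total ΔV = 2.611 × 10^8 + 7.814 × 10^5 = 2.619 × 10^8 m³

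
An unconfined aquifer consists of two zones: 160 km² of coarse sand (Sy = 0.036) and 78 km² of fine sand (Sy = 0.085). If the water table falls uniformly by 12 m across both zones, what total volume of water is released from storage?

ΔV ≈ 1.49 × 10^8 m³

A₁ = 160 km² = 1.6 × 10^8 m²; A₂ = 78 km² = 7.8 × 10^7 m²
ΔV₁ = 0.036 × 1.6 × 10^8 × 12 = 6.912 × 10^7 m³
ΔV₂ = 0.085 × 7.8 × 10^7 × 12 = 7.956 × 10^7 m³
ΔV = ΔV₁ + ΔV₂ = 1.487 × 10^8 m³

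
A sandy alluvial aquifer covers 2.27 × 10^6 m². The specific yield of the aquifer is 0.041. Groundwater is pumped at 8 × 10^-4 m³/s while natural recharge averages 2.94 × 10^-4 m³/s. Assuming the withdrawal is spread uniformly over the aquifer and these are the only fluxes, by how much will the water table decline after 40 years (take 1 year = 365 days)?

Δh ≈ 6.86 m

Net abstraction = 8 × 10^-4 − 2.94 × 10^-4 = 5.06 × 10^-4 m³/s
Q_net = 5.06 × 10^-4 m³/s = 43.72 m³/d
t = 40 years = 14600 d
ΔV = Q × t = 43.72 m³/d × 14600 d = 6.383 × 10^5 m³
Δh = ΔV / (Sy × A) = 6.383 × 10^5 / (0.041 × 2.27 × 10^6) = 6.858 m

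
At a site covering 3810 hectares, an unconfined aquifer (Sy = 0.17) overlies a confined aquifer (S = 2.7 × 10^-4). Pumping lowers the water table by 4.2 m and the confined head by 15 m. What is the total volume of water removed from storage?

A = 3810 hectares = 3.81 × 10^7 m²
Unconfined: ΔV_u = Sy × A × Δh_u = 0.17 × 3.81 × 10^7 × 4.2 = 2.72 × 10^7 m³
Confined: ΔV_c = S × A × Δh_c = 2.7 × 10^-4 × 3.81 × 10^7 × 15 = 1.543 × 10^5 m³
Total ΔV = 2.72 × 10^7 + 1.543 × 10^5 = 2.736 × 10^7 m³

ΔV ≈ 2.74 × 10^7 m³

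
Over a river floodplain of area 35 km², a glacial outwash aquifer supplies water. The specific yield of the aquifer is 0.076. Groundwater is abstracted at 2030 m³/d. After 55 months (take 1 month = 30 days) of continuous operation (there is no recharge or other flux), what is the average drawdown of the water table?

A = 35 km² = 3.5 × 10^7 m²
t = 55 months = 1650 d
ΔV = Q × t = 2030 m³/d × 1650 d = 3.349 × 10^6 m³
Δh = ΔV / (Sy × A) = 3.349 × 10^6 / (0.076 × 3.5 × 10^7) = 1.259 m

Δh ≈ 1.26 m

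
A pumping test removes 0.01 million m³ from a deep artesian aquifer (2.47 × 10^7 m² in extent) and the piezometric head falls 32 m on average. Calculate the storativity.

ΔV = 0.01 million m³ = 10000 m³
S = ΔV / (A × Δh) = 10000 m³ / (2.47 × 10^7 m² × 32 m) = 1.265 × 10^-5

S ≈ 1.3 × 10^-5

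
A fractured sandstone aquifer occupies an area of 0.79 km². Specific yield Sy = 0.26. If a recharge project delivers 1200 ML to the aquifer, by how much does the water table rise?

Δh ≈ 5.84 m

A = 0.79 km² = 7.9 × 10^5 m²
ΔV = 1200 ML = 1.2 × 10^6 m³
Δh = ΔV / (Sy × A) = 1.2 × 10^6 m³ / (0.26 × 7.9 × 10^5 m²) = 5.842 m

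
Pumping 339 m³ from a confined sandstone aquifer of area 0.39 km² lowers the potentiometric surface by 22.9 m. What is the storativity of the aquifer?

A = 0.39 km² = 3.9 × 10^5 m²
S = ΔV / (A × Δh) = 339 m³ / (3.9 × 10^5 m² × 22.9 m) = 3.796 × 10^-5

S ≈ 3.8 × 10^-5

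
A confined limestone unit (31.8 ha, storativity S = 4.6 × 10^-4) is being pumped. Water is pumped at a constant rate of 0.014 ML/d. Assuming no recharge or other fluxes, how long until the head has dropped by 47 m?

t ≈ 491 days

A = 31.8 ha = 3.18 × 10^5 m²
ΔV = S × A × Δh = 4.6 × 10^-4 × 3.18 × 10^5 × 47 = 6875 m³
Q = 0.014 ML/d = 14 m³/d
t = ΔV / Q = 6875 m³ / 14 m³/d = 491.1 d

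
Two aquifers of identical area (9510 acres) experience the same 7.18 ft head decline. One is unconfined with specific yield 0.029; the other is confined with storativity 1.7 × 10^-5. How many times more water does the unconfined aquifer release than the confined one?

A = 9510 acres = 3.849 × 10^7 m²
Δh = 7.18 ft = 2.188 m
Unconfined: ΔV_u = Sy × A × Δh = 0.029 × 3.849 × 10^7 × 2.188 = 2.443 × 10^6 m³
Confined: ΔV_c = S × A × Δh = 1.7 × 10^-5 × 3.849 × 10^7 × 2.188 = 1432 m³
Ratio = ΔV_u / ΔV_c = Sy / S = 0.029 / 1.7 × 10^-5 = 1706

ΔV_u / ΔV_c ≈ 1710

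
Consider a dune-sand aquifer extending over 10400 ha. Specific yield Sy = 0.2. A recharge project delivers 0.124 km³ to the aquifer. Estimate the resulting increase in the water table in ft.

A = 10400 ha = 1.04 × 10^8 m²
ΔV = 0.124 km³ = 1.24 × 10^8 m³
Δh = ΔV / (Sy × A) = 1.24 × 10^8 m³ / (0.2 × 1.04 × 10^8 m²) = 5.962 m
Δh = 5.962 m = 19.56 ft

Δh ≈ 19.6 ft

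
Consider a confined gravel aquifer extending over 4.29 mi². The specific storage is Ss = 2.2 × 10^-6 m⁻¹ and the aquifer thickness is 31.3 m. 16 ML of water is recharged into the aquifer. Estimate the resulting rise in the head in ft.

Δh ≈ 68.6 ft

S = Ss × b = 2.2 × 10^-6 m⁻¹ × 31.3 m = 6.886 × 10^-5
A = 4.29 mi² = 1.111 × 10^7 m²
ΔV = 16 ML = 16000 m³
Δh = ΔV / (S × A) = 16000 m³ / (6.886 × 10^-5 × 1.111 × 10^7 m²) = 20.91 m
Δh = 20.91 m = 68.61 ft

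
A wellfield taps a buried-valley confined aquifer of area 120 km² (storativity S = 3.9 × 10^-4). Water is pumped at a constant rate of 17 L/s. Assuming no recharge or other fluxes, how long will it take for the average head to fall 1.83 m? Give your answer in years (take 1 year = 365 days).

t ≈ 0.16 years

A = 120 km² = 1.2 × 10^8 m²
ΔV = S × A × Δh = 3.9 × 10^-4 × 1.2 × 10^8 × 1.83 = 85640 m³
Q = 17 L/s = 1469 m³/d
t = ΔV / Q = 85640 m³ / 1469 m³/d = 58.31 d
t = 58.31 d ≈ 0.1598 years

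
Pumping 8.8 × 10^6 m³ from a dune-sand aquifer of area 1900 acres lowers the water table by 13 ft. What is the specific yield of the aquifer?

Sy ≈ 0.29

A = 1900 acres = 7.689 × 10^6 m²
Δh = 13 ft = 3.962 m
Sy = ΔV / (A × Δh) = 8.8 × 10^6 m³ / (7.689 × 10^6 m² × 3.962 m) = 0.2888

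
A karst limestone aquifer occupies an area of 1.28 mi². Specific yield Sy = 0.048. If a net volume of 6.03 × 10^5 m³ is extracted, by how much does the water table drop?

Δh ≈ 3.79 m

A = 1.28 mi² = 3.315 × 10^6 m²
Δh = ΔV / (Sy × A) = 6.03 × 10^5 m³ / (0.048 × 3.315 × 10^6 m²) = 3.789 m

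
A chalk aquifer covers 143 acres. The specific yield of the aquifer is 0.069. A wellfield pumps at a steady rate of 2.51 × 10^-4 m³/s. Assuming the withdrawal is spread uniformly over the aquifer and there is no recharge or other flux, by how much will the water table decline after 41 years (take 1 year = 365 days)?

Δh ≈ 8.13 m

A = 143 acres = 5.787 × 10^5 m²
Q = 2.51 × 10^-4 m³/s = 21.69 m³/d
t = 41 years = 14960 d
ΔV = Q × t = 21.69 m³/d × 14960 d = 3.245 × 10^5 m³
Δh = ΔV / (Sy × A) = 3.245 × 10^5 / (0.069 × 5.787 × 10^5) = 8.128 m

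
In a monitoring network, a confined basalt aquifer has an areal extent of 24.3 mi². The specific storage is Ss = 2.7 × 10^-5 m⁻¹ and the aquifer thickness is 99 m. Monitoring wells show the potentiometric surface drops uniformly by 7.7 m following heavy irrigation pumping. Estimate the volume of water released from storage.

ΔV ≈ 1.3 × 10^6 m³

S = Ss × b = 2.7 × 10^-5 m⁻¹ × 99 m = 2.673 × 10^-3
A = 24.3 mi² = 6.294 × 10^7 m²
ΔV = S × A × Δh = 0.002673 × 6.294 × 10^7 m² × 7.7 m = 1.295 × 10^6 m³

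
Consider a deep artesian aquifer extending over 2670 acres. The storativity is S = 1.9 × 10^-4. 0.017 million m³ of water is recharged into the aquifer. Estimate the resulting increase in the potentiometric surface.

Δh ≈ 8.28 m

A = 2670 acres = 1.081 × 10^7 m²
ΔV = 0.017 million m³ = 17000 m³
Δh = ΔV / (S × A) = 17000 m³ / (1.9 × 10^-4 × 1.081 × 10^7 m²) = 8.281 m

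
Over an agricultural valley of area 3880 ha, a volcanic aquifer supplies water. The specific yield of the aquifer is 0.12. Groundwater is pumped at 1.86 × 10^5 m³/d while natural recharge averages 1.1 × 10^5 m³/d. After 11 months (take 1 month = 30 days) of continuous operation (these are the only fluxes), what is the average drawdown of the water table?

A = 3880 ha = 3.88 × 10^7 m²
Net abstraction = 1.86 × 10^5 − 1.1 × 10^5 = 76000 m³/d
t = 11 months = 330 d
ΔV = Q × t = 76000 m³/d × 330 d = 2.508 × 10^7 m³
Δh = ΔV / (Sy × A) = 2.508 × 10^7 / (0.12 × 3.88 × 10^7) = 5.387 m

Δh ≈ 5.39 m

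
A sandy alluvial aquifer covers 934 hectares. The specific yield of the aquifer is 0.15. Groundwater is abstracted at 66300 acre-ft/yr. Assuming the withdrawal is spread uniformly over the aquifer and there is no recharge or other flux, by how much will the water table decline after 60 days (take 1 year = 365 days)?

A = 934 hectares = 9.34 × 10^6 m²
Q = 66300 acre-ft/yr = 2.241 × 10^5 m³/d
ΔV = Q × t = 2.241 × 10^5 m³/d × 60 d = 1.344 × 10^7 m³
Δh = ΔV / (Sy × A) = 1.344 × 10^7 / (0.15 × 9.34 × 10^6) = 9.595 m

Δh ≈ 9.6 m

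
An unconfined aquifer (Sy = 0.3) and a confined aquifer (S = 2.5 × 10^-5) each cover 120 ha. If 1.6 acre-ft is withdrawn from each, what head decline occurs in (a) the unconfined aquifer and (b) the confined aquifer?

Δh_u ≈ 0.00548 m; Δh_c ≈ 65.8 m

A = 120 ha = 1.2 × 10^6 m²
ΔV = 1.6 acre-ft = 1974 m³
Unconfined: Δh_u = ΔV/(Sy·A) = 1974/(0.3 × 1.2 × 10^6) = 0.005482 m
Confined: Δh_c = ΔV/(S·A) = 1974/(2.5 × 10^-5 × 1.2 × 10^6) = 65.79 m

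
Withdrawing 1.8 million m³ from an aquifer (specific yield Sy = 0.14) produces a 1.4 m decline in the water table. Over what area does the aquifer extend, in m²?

A ≈ 9.18 × 10^6 m²

ΔV = 1.8 million m³ = 1.8 × 10^6 m³
A = ΔV / (Sy × Δh) = 1.8 × 10^6 / (0.14 × 1.4) = 9.184 × 10^6 m²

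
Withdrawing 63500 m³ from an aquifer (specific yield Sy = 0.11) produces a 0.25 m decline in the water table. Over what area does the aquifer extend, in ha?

A ≈ 231 ha

A = ΔV / (Sy × Δh) = 63500 / (0.11 × 0.25) = 2.309 × 10^6 m²
A = 2.309 × 10^6 m² = 230.9 ha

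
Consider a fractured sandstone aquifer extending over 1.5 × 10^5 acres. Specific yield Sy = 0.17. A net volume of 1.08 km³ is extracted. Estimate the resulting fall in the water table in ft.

Δh ≈ 34.3 ft

A = 1.5 × 10^5 acres = 6.07 × 10^8 m²
ΔV = 1.08 km³ = 1.08 × 10^9 m³
Δh = ΔV / (Sy × A) = 1.08 × 10^9 m³ / (0.17 × 6.07 × 10^8 m²) = 10.47 m
Δh = 10.47 m = 34.34 ft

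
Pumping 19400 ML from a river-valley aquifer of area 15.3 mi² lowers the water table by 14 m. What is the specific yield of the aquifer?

Sy ≈ 0.035

A = 15.3 mi² = 3.963 × 10^7 m²
ΔV = 19400 ML = 1.94 × 10^7 m³
Sy = ΔV / (A × Δh) = 1.94 × 10^7 m³ / (3.963 × 10^7 m² × 14 m) = 0.03497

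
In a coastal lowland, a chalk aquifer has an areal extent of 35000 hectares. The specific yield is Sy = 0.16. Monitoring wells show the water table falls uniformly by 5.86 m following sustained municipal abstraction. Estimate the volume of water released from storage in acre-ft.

ΔV ≈ 2.66 × 10^5 acre-ft

A = 35000 hectares = 3.5 × 10^8 m²
ΔV = Sy × A × Δh = 0.16 × 3.5 × 10^8 m² × 5.86 m = 3.282 × 10^8 m³
ΔV = 3.282 × 10^8 m³ = 2.66 × 10^5 acre-ft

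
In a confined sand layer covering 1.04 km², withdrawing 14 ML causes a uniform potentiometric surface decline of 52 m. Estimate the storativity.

A = 1.04 km² = 1.04 × 10^6 m²
ΔV = 14 ML = 14000 m³
S = ΔV / (A × Δh) = 14000 m³ / (1.04 × 10^6 m² × 52 m) = 2.589 × 10^-4

S ≈ 2.6 × 10^-4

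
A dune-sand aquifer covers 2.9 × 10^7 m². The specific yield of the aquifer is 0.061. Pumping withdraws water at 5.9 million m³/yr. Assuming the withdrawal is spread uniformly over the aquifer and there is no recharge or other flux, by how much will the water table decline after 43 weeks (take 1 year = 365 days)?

Q = 5.9 million m³/yr = 16160 m³/d
t = 43 weeks = 301 d
ΔV = Q × t = 16160 m³/d × 301 d = 4.865 × 10^6 m³
Δh = ΔV / (Sy × A) = 4.865 × 10^6 / (0.061 × 2.9 × 10^7) = 2.75 m

Δh ≈ 2.75 m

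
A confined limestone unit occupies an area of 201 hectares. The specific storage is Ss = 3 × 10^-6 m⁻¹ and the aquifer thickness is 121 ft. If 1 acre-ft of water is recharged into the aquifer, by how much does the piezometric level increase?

b = 121 ft = 36.88 m
S = Ss × b = 3 × 10^-6 m⁻¹ × 36.88 m = 1.106 × 10^-4
A = 201 hectares = 2.01 × 10^6 m²
ΔV = 1 acre-ft = 1233 m³
Δh = ΔV / (S × A) = 1233 m³ / (1.106 × 10^-4 × 2.01 × 10^6 m²) = 5.546 m

Δh ≈ 5.55 m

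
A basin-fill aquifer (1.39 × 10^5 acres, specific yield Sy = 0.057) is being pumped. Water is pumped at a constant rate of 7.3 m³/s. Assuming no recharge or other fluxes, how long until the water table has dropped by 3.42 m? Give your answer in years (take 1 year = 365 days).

A = 1.39 × 10^5 acres = 5.625 × 10^8 m²
ΔV = Sy × A × Δh = 0.057 × 5.625 × 10^8 × 3.42 = 1.097 × 10^8 m³
Q = 7.3 m³/s = 6.307 × 10^5 m³/d
t = ΔV / Q = 1.097 × 10^8 m³ / 6.307 × 10^5 m³/d = 173.9 d
t = 173.9 d ≈ 0.4763 years

t ≈ 0.476 years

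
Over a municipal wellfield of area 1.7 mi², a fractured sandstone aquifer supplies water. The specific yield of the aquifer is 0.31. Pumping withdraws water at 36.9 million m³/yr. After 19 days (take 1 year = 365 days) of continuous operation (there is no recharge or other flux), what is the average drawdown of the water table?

Δh ≈ 1.41 m

A = 1.7 mi² = 4.403 × 10^6 m²
Q = 36.9 million m³/yr = 1.011 × 10^5 m³/d
ΔV = Q × t = 1.011 × 10^5 m³/d × 19 d = 1.921 × 10^6 m³
Δh = ΔV / (Sy × A) = 1.921 × 10^6 / (0.31 × 4.403 × 10^6) = 1.407 m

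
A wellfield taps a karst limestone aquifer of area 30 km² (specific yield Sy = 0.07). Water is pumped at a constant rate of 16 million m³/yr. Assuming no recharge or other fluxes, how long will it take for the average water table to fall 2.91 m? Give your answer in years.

t ≈ 0.382 years

A = 30 km² = 3 × 10^7 m²
ΔV = Sy × A × Δh = 0.07 × 3 × 10^7 × 2.91 = 6.111 × 10^6 m³
Q = 16 million m³/yr = 43840 m³/d
t = ΔV / Q = 6.111 × 10^6 m³ / 43840 m³/d = 139.4 d
t = 139.4 d ≈ 0.3819 years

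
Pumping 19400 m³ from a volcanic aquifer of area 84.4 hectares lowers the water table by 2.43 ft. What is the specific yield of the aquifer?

Sy ≈ 0.031

A = 84.4 hectares = 8.44 × 10^5 m²
Δh = 2.43 ft = 0.7407 m
Sy = ΔV / (A × Δh) = 19400 m³ / (8.44 × 10^5 m² × 0.7407 m) = 0.03103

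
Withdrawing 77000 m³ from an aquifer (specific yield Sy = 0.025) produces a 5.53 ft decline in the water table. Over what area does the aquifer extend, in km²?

Δh = 5.53 ft = 1.686 m
A = ΔV / (Sy × Δh) = 77000 / (0.025 × 1.686) = 1.827 × 10^6 m²
A = 1.827 × 10^6 m² = 1.827 km²

A ≈ 1.83 km²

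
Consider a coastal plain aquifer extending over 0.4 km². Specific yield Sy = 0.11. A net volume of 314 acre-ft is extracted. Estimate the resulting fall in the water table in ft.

A = 0.4 km² = 4 × 10^5 m²
ΔV = 314 acre-ft = 3.873 × 10^5 m³
Δh = ΔV / (Sy × A) = 3.873 × 10^5 m³ / (0.11 × 4 × 10^5 m²) = 8.803 m
Δh = 8.803 m = 28.88 ft

Δh ≈ 28.9 ft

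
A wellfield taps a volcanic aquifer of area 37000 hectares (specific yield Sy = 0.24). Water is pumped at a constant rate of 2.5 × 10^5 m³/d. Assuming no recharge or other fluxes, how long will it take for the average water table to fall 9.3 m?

t ≈ 3300 days

A = 37000 hectares = 3.7 × 10^8 m²
ΔV = Sy × A × Δh = 0.24 × 3.7 × 10^8 × 9.3 = 8.258 × 10^8 m³
t = ΔV / Q = 8.258 × 10^8 m³ / 2.5 × 10^5 m³/d = 3303 d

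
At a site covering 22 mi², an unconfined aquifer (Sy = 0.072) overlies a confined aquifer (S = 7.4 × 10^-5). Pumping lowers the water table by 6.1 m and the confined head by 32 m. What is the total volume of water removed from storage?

A = 22 mi² = 5.698 × 10^7 m²
Unconfined: ΔV_u = Sy × A × Δh_u = 0.072 × 5.698 × 10^7 × 6.1 = 2.503 × 10^7 m³
Confined: ΔV_c = S × A × Δh_c = 7.4 × 10^-5 × 5.698 × 10^7 × 32 = 1.349 × 10^5 m³
Total ΔV = 2.503 × 10^7 + 1.349 × 10^5 = 2.516 × 10^7 m³

ΔV ≈ 2.52 × 10^7 m³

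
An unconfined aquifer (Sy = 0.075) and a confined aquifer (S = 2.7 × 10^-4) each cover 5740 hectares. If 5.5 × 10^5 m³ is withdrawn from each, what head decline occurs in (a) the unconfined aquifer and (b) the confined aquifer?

Δh_u ≈ 0.128 m; Δh_c ≈ 35.5 m

A = 5740 hectares = 5.74 × 10^7 m²
Unconfined: Δh_u = ΔV/(Sy·A) = 5.5 × 10^5/(0.075 × 5.74 × 10^7) = 0.1278 m
Confined: Δh_c = ΔV/(S·A) = 5.5 × 10^5/(2.7 × 10^-4 × 5.74 × 10^7) = 35.49 m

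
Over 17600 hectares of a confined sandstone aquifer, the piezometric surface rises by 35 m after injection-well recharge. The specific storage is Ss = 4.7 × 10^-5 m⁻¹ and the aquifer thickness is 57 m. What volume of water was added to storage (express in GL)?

ΔV ≈ 16.5 GL

S = Ss × b = 4.7 × 10^-5 m⁻¹ × 57 m = 2.679 × 10^-3
A = 17600 hectares = 1.76 × 10^8 m²
ΔV = S × A × Δh = 0.002679 × 1.76 × 10^8 m² × 35 m = 1.65 × 10^7 m³
ΔV = 1.65 × 10^7 m³ = 16.5 GL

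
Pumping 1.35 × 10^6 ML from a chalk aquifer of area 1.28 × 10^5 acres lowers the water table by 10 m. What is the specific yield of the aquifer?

Sy ≈ 0.26

A = 1.28 × 10^5 acres = 5.18 × 10^8 m²
ΔV = 1.35 × 10^6 ML = 1.35 × 10^9 m³
Sy = ΔV / (A × Δh) = 1.35 × 10^9 m³ / (5.18 × 10^8 m² × 10 m) = 0.2606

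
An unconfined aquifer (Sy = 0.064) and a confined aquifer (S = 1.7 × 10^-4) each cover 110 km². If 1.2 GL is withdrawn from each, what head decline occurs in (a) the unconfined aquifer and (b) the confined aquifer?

A = 110 km² = 1.1 × 10^8 m²
ΔV = 1.2 GL = 1.2 × 10^6 m³
Unconfined: Δh_u = ΔV/(Sy·A) = 1.2 × 10^6/(0.064 × 1.1 × 10^8) = 0.1705 m
Confined: Δh_c = ΔV/(S·A) = 1.2 × 10^6/(1.7 × 10^-4 × 1.1 × 10^8) = 64.17 m

Δh_u ≈ 0.17 m; Δh_c ≈ 64.2 m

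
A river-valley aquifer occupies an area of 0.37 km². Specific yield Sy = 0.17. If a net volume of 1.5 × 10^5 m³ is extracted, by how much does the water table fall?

Δh ≈ 2.38 m

A = 0.37 km² = 3.7 × 10^5 m²
Δh = ΔV / (Sy × A) = 1.5 × 10^5 m³ / (0.17 × 3.7 × 10^5 m²) = 2.385 m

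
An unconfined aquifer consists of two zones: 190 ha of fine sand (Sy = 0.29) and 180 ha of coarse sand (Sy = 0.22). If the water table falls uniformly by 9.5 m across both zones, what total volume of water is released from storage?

A₁ = 190 ha = 1.9 × 10^6 m²; A₂ = 180 ha = 1.8 × 10^6 m²
ΔV₁ = 0.29 × 1.9 × 10^6 × 9.5 = 5.234 × 10^6 m³
ΔV₂ = 0.22 × 1.8 × 10^6 × 9.5 = 3.762 × 10^6 m³
ΔV = ΔV₁ + ΔV₂ = 8.996 × 10^6 m³

ΔV ≈ 9 × 10^6 m³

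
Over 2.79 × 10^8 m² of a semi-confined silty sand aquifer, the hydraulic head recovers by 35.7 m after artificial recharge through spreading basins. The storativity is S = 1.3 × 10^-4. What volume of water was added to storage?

ΔV = S × A × Δh = 1.3 × 10^-4 × 2.79 × 10^8 m² × 35.7 m = 1.295 × 10^6 m³

ΔV ≈ 1.29 × 10^6 m³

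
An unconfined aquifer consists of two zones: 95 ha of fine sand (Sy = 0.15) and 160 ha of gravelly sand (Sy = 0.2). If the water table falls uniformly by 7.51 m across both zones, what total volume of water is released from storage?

A₁ = 95 ha = 9.5 × 10^5 m²; A₂ = 160 ha = 1.6 × 10^6 m²
ΔV₁ = 0.15 × 9.5 × 10^5 × 7.51 = 1.07 × 10^6 m³
ΔV₂ = 0.2 × 1.6 × 10^6 × 7.51 = 2.403 × 10^6 m³
ΔV = ΔV₁ + ΔV₂ = 3.473 × 10^6 m³

ΔV ≈ 3.47 × 10^6 m³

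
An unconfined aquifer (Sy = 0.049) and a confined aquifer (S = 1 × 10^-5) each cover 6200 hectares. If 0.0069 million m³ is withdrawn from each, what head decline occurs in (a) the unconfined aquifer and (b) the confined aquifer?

A = 6200 hectares = 6.2 × 10^7 m²
ΔV = 0.0069 million m³ = 6900 m³
Unconfined: Δh_u = ΔV/(Sy·A) = 6900/(0.049 × 6.2 × 10^7) = 0.002271 m
Confined: Δh_c = ΔV/(S·A) = 6900/(1 × 10^-5 × 6.2 × 10^7) = 11.13 m

Δh_u ≈ 0.00227 m; Δh_c ≈ 11.1 m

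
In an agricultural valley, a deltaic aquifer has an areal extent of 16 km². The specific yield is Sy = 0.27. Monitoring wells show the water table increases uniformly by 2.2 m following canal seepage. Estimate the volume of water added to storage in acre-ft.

ΔV ≈ 7710 acre-ft

A = 16 km² = 1.6 × 10^7 m²
ΔV = Sy × A × Δh = 0.27 × 1.6 × 10^7 m² × 2.2 m = 9.504 × 10^6 m³
ΔV = 9.504 × 10^6 m³ = 7705 acre-ft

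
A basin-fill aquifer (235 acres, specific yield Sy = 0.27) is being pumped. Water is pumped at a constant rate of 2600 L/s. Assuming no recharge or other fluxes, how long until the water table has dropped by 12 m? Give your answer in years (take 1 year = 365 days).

A = 235 acres = 9.51 × 10^5 m²
ΔV = Sy × A × Δh = 0.27 × 9.51 × 10^5 × 12 = 3.081 × 10^6 m³
Q = 2600 L/s = 2.246 × 10^5 m³/d
t = ΔV / Q = 3.081 × 10^6 m³ / 2.246 × 10^5 m³/d = 13.72 d
t = 13.72 d ≈ 0.03758 years

t ≈ 0.0376 years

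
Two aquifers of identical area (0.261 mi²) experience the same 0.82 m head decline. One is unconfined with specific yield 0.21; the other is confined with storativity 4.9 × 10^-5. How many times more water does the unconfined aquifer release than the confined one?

ΔV_u / ΔV_c ≈ 4290

A = 0.261 mi² = 6.76 × 10^5 m²
Unconfined: ΔV_u = Sy × A × Δh = 0.21 × 6.76 × 10^5 × 0.82 = 1.164 × 10^5 m³
Confined: ΔV_c = S × A × Δh = 4.9 × 10^-5 × 6.76 × 10^5 × 0.82 = 27.16 m³
Ratio = ΔV_u / ΔV_c = Sy / S = 0.21 / 4.9 × 10^-5 = 4286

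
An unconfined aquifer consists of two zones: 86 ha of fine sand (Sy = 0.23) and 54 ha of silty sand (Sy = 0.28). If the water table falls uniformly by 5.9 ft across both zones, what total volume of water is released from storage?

A₁ = 86 ha = 8.6 × 10^5 m²; A₂ = 54 ha = 5.4 × 10^5 m²
Δh = 5.9 ft = 1.798 m
ΔV₁ = 0.23 × 8.6 × 10^5 × 1.798 = 3.557 × 10^5 m³
ΔV₂ = 0.28 × 5.4 × 10^5 × 1.798 = 2.719 × 10^5 m³
ΔV = ΔV₁ + ΔV₂ = 6.276 × 10^5 m³

ΔV ≈ 6.28 × 10^5 m³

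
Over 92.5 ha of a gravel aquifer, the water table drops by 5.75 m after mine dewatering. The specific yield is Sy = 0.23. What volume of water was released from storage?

ΔV ≈ 1.22 × 10^6 m³

A = 92.5 ha = 9.25 × 10^5 m²
ΔV = Sy × A × Δh = 0.23 × 9.25 × 10^5 m² × 5.75 m = 1.223 × 10^6 m³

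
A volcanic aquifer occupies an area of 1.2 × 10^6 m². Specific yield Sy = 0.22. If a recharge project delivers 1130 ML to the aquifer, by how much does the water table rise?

Δh ≈ 4.28 m

ΔV = 1130 ML = 1.13 × 10^6 m³
Δh = ΔV / (Sy × A) = 1.13 × 10^6 m³ / (0.22 × 1.2 × 10^6 m²) = 4.28 m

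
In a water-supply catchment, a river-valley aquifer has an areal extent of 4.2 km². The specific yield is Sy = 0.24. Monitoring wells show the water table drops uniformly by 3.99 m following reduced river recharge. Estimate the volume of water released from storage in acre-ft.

A = 4.2 km² = 4.2 × 10^6 m²
ΔV = Sy × A × Δh = 0.24 × 4.2 × 10^6 m² × 3.99 m = 4.022 × 10^6 m³
ΔV = 4.022 × 10^6 m³ = 3261 acre-ft

ΔV ≈ 3260 acre-ft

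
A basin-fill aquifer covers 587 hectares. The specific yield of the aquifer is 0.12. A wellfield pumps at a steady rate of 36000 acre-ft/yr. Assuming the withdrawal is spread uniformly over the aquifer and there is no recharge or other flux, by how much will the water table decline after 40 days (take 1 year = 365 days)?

Δh ≈ 6.91 m

A = 587 hectares = 5.87 × 10^6 m²
Q = 36000 acre-ft/yr = 1.217 × 10^5 m³/d
ΔV = Q × t = 1.217 × 10^5 m³/d × 40 d = 4.866 × 10^6 m³
Δh = ΔV / (Sy × A) = 4.866 × 10^6 / (0.12 × 5.87 × 10^6) = 6.908 m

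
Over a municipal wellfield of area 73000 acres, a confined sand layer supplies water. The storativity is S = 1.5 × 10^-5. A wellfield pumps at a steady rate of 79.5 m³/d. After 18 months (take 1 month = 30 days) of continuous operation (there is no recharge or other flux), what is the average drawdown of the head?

A = 73000 acres = 2.954 × 10^8 m²
t = 18 months = 540 d
ΔV = Q × t = 79.5 m³/d × 540 d = 42930 m³
Δh = ΔV / (S × A) = 42930 / (1.5 × 10^-5 × 2.954 × 10^8) = 9.688 m

Δh ≈ 9.69 m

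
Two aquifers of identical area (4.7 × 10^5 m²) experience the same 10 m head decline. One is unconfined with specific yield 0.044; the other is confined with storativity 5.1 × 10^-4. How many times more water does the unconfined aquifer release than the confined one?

ΔV_u / ΔV_c ≈ 86.3

Unconfined: ΔV_u = Sy × A × Δh = 0.044 × 4.7 × 10^5 × 10 = 2.068 × 10^5 m³
Confined: ΔV_c = S × A × Δh = 5.1 × 10^-4 × 4.7 × 10^5 × 10 = 2397 m³
Ratio = ΔV_u / ΔV_c = Sy / S = 0.044 / 5.1 × 10^-4 = 86.27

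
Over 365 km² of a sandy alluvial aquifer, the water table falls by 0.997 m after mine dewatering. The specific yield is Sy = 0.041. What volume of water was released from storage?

ΔV ≈ 1.49 × 10^7 m³

A = 365 km² = 3.65 × 10^8 m²
ΔV = Sy × A × Δh = 0.041 × 3.65 × 10^8 m² × 0.997 m = 1.492 × 10^7 m³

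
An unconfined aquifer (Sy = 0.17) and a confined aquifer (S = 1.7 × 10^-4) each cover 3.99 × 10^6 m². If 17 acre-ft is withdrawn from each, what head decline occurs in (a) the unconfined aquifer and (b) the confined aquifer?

Δh_u ≈ 0.0309 m; Δh_c ≈ 30.9 m

ΔV = 17 acre-ft = 20970 m³
Unconfined: Δh_u = ΔV/(Sy·A) = 20970/(0.17 × 3.99 × 10^6) = 0.03091 m
Confined: Δh_c = ΔV/(S·A) = 20970/(1.7 × 10^-4 × 3.99 × 10^6) = 30.91 m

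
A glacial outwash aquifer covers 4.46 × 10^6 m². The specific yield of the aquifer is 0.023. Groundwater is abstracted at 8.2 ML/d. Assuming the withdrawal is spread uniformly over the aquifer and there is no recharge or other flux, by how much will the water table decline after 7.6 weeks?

Δh ≈ 4.25 m

Q = 8.2 ML/d = 8200 m³/d
t = 7.6 weeks = 53.2 d
ΔV = Q × t = 8200 m³/d × 53.2 d = 4.362 × 10^5 m³
Δh = ΔV / (Sy × A) = 4.362 × 10^5 / (0.023 × 4.46 × 10^6) = 4.253 m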